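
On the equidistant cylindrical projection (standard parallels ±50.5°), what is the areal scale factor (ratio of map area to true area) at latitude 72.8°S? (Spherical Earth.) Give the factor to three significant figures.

2.15

The equidistant cylindrical projection with φ₀ = 50.5° has h = 1 (meridians true) and k = cos φ₀ / cos φ along parallels.
Areal scale = h·k = 1 × cos φ₀ / cos φ; at 72.8°, h = 1.000, k = 2.151, so h·k = 2.151.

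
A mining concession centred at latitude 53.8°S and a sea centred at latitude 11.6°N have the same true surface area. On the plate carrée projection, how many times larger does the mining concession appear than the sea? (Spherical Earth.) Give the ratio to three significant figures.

1.66

For the equirectangular projection with φ₀ = 0 (plate carrée), h = 1 along meridians and k = sec φ along parallels.
Areal scale at 53.8°: h·k = 1.000 × 1.693 = 1.693.
Areal scale at 11.6°: h·k = 1.000 × 1.021 = 1.021.
Ratio = 1.693/1.021 ≈ 1.66.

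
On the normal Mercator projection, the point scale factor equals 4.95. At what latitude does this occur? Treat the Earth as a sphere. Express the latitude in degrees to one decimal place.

Mercator scale is k = sec φ = 1/cos φ.
1/cos φ = 4.95  ⇒  cos φ = 0.2020  ⇒  φ = arccos(0.2020) ≈ 78.3°.

78.3°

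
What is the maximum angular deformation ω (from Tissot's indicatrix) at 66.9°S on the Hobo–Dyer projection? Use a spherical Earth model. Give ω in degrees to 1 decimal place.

Hobo–Dyer is a cylindrical equal-area projection with standard parallels at ±37.5°. A cylindrical equal-area projection with standard parallel φ₀ has meridian scale h = cos φ / cos φ₀ and parallel scale k = cos φ₀ / cos φ (so areas are preserved, h·k = 1).
At 66.9°: h = 0.4945, k = 2.022; principal scales a = 2.022, b = 0.4945.
sin(ω/2) = (a − b)/(a + b) = 1.528/2.517 = 0.6070, so ω = 2 arcsin(0.6070) ≈ 74.7°.

74.7°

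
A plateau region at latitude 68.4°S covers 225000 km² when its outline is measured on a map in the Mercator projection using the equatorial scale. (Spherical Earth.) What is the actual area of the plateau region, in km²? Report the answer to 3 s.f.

The Mercator projection is conformal; its linear scale factor is the same in every direction and equals sec φ = 1/cos φ.
Areal scale = k² = sec²φ = 1/cos²(68.4°) = 1/0.3681² = 7.379.
True area = apparent / (areal scale) = 225000 / 7.379 ≈ 30500 km².

30500 km²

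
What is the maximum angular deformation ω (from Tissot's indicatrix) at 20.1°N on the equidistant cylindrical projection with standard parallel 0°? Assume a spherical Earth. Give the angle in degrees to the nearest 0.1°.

3.6°

Plate carrée maps x = Rλ, y = Rφ. The meridian scale is h = 1 and the parallel scale is k = 1/cos φ = sec φ.
At 20.1°: h = 1.000, k = 1.065; principal scales a = 1.065, b = 1.000.
sin(ω/2) = (a − b)/(a + b) = 0.06486/2.065 = 0.03141, so ω = 2 arcsin(0.03141) ≈ 3.6°.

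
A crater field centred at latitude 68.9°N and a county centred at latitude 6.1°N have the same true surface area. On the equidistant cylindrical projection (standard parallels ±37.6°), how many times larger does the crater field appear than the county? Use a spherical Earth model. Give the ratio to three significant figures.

2.76

The equidistant cylindrical projection with φ₀ = 37.6° has h = 1 (meridians true) and k = cos φ₀ / cos φ along parallels.
Areal scale at 68.9°: h·k = 1.000 × 2.201 = 2.201.
Areal scale at 6.1°: h·k = 1.000 × 0.7968 = 0.7968.
Ratio = 2.201/0.7968 ≈ 2.76.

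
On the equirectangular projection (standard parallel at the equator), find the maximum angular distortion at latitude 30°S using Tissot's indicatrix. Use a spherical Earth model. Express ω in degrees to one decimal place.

In the plate carrée (x = Rλ, y = Rφ), meridians are true-scale (h = 1) and parallels are stretched by k = sec φ.
At 30°: h = 1.000, k = 1.155; principal scales a = 1.155, b = 1.000.
sin(ω/2) = (a − b)/(a + b) = 0.1547/2.155 = 0.07180, so ω = 2 arcsin(0.07180) ≈ 8.2°.

8.2°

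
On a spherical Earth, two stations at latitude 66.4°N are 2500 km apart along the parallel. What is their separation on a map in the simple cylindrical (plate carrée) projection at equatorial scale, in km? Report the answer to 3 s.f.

For the equirectangular projection with φ₀ = 0 (plate carrée), h = 1 along meridians and k = sec φ along parallels.
Along the parallel, k = sec 66.4° = 1/0.4003 = 2.498.
Map distance = 2500 × 2.498 ≈ 6240 km.

6240 km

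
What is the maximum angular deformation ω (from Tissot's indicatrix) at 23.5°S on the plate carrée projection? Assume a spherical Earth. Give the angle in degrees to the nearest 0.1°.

For the equirectangular projection with φ₀ = 0 (plate carrée), h = 1 along meridians and k = sec φ along parallels.
At 23.5°: h = 1.000, k = 1.090; principal scales a = 1.090, b = 1.000.
sin(ω/2) = (a − b)/(a + b) = 0.09044/2.090 = 0.04326, so ω = 2 arcsin(0.04326) ≈ 5.0°.

5.0°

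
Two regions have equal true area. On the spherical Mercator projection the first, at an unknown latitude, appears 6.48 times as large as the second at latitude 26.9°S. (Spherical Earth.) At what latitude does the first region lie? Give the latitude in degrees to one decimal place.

69.5°

For equal true areas on Mercator, apparent areas scale as sec²φ, so the ratio is cos²φ₂ / cos²φ₁.
cos²φ₂ / cos²φ₁ = 6.48  ⇒  cos φ₁ = cos 26.9° / √6.48 = 0.8918/2.546 = 0.3503.
φ₁ = arccos(0.3503) ≈ 69.5°.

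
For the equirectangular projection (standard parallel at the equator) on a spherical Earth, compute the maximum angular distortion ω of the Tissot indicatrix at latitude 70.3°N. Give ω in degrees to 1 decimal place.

59.4°

In the plate carrée (x = Rλ, y = Rφ), meridians are true-scale (h = 1) and parallels are stretched by k = sec φ.
At 70.3°: h = 1.000, k = 2.967; principal scales a = 2.967, b = 1.000.
sin(ω/2) = (a − b)/(a + b) = 1.967/3.967 = 0.4958, so ω = 2 arcsin(0.4958) ≈ 59.4°.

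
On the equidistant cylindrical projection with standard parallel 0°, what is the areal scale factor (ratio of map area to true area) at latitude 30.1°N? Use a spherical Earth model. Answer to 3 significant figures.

Plate carrée maps x = Rλ, y = Rφ. The meridian scale is h = 1 and the parallel scale is k = 1/cos φ = sec φ.
Areal scale = h·k = 1 × sec φ; at 30.1°, h = 1.000, k = 1.156, so h·k = 1.156.

1.16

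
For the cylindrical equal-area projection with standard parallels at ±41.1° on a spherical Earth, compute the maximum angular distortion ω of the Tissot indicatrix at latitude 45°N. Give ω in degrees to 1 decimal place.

For cylindrical equal-area with standard parallel φ₀, h = cos φ / cos φ₀ and k = cos φ₀ / cos φ, so h·k = 1.
At 45°: h = 0.9384, k = 1.066; principal scales a = 1.066, b = 0.9384.
sin(ω/2) = (a − b)/(a + b) = 0.1273/2.004 = 0.06355, so ω = 2 arcsin(0.06355) ≈ 7.3°.

7.3°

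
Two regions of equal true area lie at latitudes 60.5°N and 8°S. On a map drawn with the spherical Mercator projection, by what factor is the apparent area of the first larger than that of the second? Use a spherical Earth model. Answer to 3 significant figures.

4.04

Mercator areal scale is sec²φ.
At 60.5°: sec²(60.5°) = 1/0.4924² = 4.124.
At 8°: sec²(8°) = 1/0.9903² = 1.020.
Ratio = 4.124/1.020 = cos²(8°)/cos²(60.5°) ≈ 4.04.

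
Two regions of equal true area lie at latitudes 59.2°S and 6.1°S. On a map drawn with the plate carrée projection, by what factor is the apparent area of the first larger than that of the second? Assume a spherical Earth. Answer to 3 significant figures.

1.94

Plate carrée maps x = Rλ, y = Rφ. The meridian scale is h = 1 and the parallel scale is k = 1/cos φ = sec φ.
Areal scale at 59.2°: h·k = 1.000 × 1.953 = 1.953.
Areal scale at 6.1°: h·k = 1.000 × 1.006 = 1.006.
Ratio = 1.953/1.006 ≈ 1.94.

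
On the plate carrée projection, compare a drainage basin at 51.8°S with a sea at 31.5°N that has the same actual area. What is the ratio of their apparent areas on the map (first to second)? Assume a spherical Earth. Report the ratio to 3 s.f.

1.38

In the plate carrée (x = Rλ, y = Rφ), meridians are true-scale (h = 1) and parallels are stretched by k = sec φ.
Areal scale at 51.8°: h·k = 1.000 × 1.617 = 1.617.
Areal scale at 31.5°: h·k = 1.000 × 1.173 = 1.173.
Ratio = 1.617/1.173 ≈ 1.38.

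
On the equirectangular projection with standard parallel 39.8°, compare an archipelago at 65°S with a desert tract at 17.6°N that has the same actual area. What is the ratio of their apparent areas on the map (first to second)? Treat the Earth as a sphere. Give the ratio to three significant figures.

2.26

In the equirectangular projection with standard parallel φ₀ = 39.8° (x = Rλ cos φ₀, y = Rφ), meridians are true-scale (h = 1) and the parallel scale is k = cos φ₀ / cos φ.
Areal scale at 65°: h·k = 1.000 × 1.818 = 1.818.
Areal scale at 17.6°: h·k = 1.000 × 0.8060 = 0.8060.
Ratio = 1.818/0.8060 ≈ 2.26.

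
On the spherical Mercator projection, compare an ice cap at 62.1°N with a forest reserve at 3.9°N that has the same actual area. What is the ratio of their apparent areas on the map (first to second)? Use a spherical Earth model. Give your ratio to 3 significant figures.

4.55

On Mercator, area is exaggerated by sec²φ = 1/cos²φ.
At 62.1°: sec²(62.1°) = 1/0.4679² = 4.567.
At 3.9°: sec²(3.9°) = 1/0.9977² = 1.005.
Ratio = 4.567/1.005 = cos²(3.9°)/cos²(62.1°) ≈ 4.55.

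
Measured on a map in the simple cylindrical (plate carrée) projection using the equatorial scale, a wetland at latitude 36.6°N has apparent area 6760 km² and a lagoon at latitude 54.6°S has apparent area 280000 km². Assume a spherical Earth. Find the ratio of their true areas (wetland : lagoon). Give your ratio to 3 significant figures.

0.0335

On the plate carrée, areal scale = h·k = 1 × sec φ, so true area = apparent × cos φ.
True area of wetland: 6760 × cos(36.6°) = 6760 × 0.8028 = 5427 km².
True area of lagoon: 280000 × cos(54.6°) = 280000 × 0.5793 = 162200 km².
Ratio = 5427 / 162200 ≈ 0.0335.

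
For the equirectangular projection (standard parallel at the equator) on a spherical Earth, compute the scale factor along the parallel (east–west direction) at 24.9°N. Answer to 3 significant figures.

1.10

Plate carrée maps x = Rλ, y = Rφ. The meridian scale is h = 1 and the parallel scale is k = 1/cos φ = sec φ.
k = 1/cos 24.9° = 1/0.9070 = 1.102.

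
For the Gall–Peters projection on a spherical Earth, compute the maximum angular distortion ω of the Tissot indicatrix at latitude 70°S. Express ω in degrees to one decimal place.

76.7°

The Gall–Peters projection is cylindrical equal-area with φ₀ = 45°. Cylindrical equal-area (φ₀ = 45°): h = cos φ / cos 45° along meridians, k = cos 45° / cos φ along parallels; h·k = 1.
At 70°: h = 0.4837, k = 2.067; principal scales a = 2.067, b = 0.4837.
sin(ω/2) = (a − b)/(a + b) = 1.584/2.551 = 0.6208, so ω = 2 arcsin(0.6208) ≈ 76.7°.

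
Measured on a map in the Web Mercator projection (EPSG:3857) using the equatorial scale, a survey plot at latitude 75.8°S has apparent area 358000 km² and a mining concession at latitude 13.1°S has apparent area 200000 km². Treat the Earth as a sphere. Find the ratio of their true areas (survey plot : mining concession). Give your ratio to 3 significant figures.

0.114

On Mercator the areal scale is sec²φ, so true area = apparent × cos²φ.
True area of survey plot: 358000 × cos²(75.8°) = 358000 × 0.06018 = 21540 km².
True area of mining concession: 200000 × cos²(13.1°) = 200000 × 0.9486 = 189700 km².
Ratio = 21540 / 189700 ≈ 0.114.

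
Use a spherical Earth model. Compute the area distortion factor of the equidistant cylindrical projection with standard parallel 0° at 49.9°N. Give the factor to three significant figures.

1.55

Plate carrée maps x = Rλ, y = Rφ. The meridian scale is h = 1 and the parallel scale is k = 1/cos φ = sec φ.
Areal scale = h·k = 1 × sec φ; at 49.9°, h = 1.000, k = 1.552, so h·k = 1.552.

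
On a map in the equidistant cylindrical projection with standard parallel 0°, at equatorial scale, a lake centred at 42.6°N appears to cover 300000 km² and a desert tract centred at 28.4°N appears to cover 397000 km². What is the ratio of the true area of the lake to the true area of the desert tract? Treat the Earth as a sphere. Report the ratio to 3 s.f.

0.632

Plate carrée has h = 1 and k = sec φ, giving areal scale sec φ; true area = (apparent area) · cos φ.
True area of lake: 300000 × cos(42.6°) = 300000 × 0.7361 = 220800 km².
True area of desert tract: 397000 × cos(28.4°) = 397000 × 0.8796 = 349200 km².
Ratio = 220800 / 349200 ≈ 0.632.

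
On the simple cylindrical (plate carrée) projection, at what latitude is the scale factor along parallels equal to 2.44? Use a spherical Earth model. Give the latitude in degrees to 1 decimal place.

Plate carrée: h = 1, k = sec φ along parallels.
sec φ = 2.44  ⇒  cos φ = 0.4098  ⇒  φ ≈ 65.8°.

65.8°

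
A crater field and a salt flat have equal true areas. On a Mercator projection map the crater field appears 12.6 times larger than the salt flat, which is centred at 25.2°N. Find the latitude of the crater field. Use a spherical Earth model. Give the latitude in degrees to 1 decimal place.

75.2°

On Mercator, (apparent₁)/(apparent₂) = sec²φ₁ / sec²φ₂ when true areas are equal.
cos²φ₂ / cos²φ₁ = 12.6  ⇒  cos φ₁ = cos 25.2° / √12.6 = 0.9048/3.550 = 0.2549.
φ₁ = arccos(0.2549) ≈ 75.2°.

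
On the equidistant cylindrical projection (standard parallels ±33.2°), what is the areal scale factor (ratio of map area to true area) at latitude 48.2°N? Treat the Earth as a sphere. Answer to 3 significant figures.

The equidistant cylindrical projection with φ₀ = 33.2° has h = 1 (meridians true) and k = cos φ₀ / cos φ along parallels.
Areal scale = h·k = 1 × cos φ₀ / cos φ; at 48.2°, h = 1.000, k = 1.255, so h·k = 1.255.

1.26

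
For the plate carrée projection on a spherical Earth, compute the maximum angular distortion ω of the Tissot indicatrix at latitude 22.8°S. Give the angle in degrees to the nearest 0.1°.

4.7°

For the equirectangular projection with φ₀ = 0 (plate carrée), h = 1 along meridians and k = sec φ along parallels.
At 22.8°: h = 1.000, k = 1.085; principal scales a = 1.085, b = 1.000.
sin(ω/2) = (a − b)/(a + b) = 0.08476/2.085 = 0.04066, so ω = 2 arcsin(0.04066) ≈ 4.7°.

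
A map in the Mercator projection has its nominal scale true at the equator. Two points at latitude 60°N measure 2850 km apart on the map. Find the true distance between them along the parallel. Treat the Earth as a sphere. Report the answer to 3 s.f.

Mercator is conformal, so the point scale is isotropic: h = k = sec φ = 1/cos φ.
Along the parallel at 60°, map distances are exaggerated by k = sec 60° = 2.000.
True distance = 2850 / 2.000 = 2850 × cos 60° ≈ 1430 km.

1430 km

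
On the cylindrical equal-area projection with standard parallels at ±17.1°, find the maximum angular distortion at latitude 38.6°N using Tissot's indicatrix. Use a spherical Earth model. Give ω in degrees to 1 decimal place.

22.9°

Cylindrical equal-area (φ₀ = 17.1°): h = cos φ / cos 17.1° along meridians, k = cos 17.1° / cos φ along parallels; h·k = 1.
At 38.6°: h = 0.8177, k = 1.223; principal scales a = 1.223, b = 0.8177.
sin(ω/2) = (a − b)/(a + b) = 0.4053/2.041 = 0.1986, so ω = 2 arcsin(0.1986) ≈ 22.9°.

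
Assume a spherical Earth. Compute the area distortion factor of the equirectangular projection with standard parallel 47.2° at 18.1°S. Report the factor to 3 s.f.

In the equirectangular projection with standard parallel φ₀ = 47.2° (x = Rλ cos φ₀, y = Rφ), meridians are true-scale (h = 1) and the parallel scale is k = cos φ₀ / cos φ.
Areal scale = h·k = 1 × cos φ₀ / cos φ; at 18.1°, h = 1.000, k = 0.7148, so h·k = 0.7148.

0.715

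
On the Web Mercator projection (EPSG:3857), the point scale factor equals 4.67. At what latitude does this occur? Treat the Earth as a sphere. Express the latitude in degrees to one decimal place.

77.6°

Mercator scale is k = sec φ = 1/cos φ.
1/cos φ = 4.67  ⇒  cos φ = 0.2141  ⇒  φ = arccos(0.2141) ≈ 77.6°.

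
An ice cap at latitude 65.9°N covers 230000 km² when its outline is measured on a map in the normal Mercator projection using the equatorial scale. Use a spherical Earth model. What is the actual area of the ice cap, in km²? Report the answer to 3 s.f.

38300 km²

Mercator is conformal, so the point scale is isotropic: h = k = sec φ = 1/cos φ.
Areal scale = k² = sec²φ = 1/cos²(65.9°) = 1/0.4083² = 5.998.
True area = apparent / (areal scale) = 230000 / 5.998 ≈ 38300 km².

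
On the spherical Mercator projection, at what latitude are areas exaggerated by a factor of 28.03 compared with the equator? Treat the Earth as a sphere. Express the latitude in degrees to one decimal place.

Mercator areal scale is sec²φ.
sec²φ = 28.03  ⇒  cos²φ = 0.03568  ⇒  cos φ = 0.1889.
φ = arccos(0.1889) ≈ 79.1°.

79.1°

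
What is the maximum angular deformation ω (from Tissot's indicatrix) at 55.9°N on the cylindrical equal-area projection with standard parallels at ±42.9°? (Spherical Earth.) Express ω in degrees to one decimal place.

30.3°

Cylindrical equal-area (φ₀ = 42.9°): h = cos φ / cos 42.9° along meridians, k = cos 42.9° / cos φ along parallels; h·k = 1.
At 55.9°: h = 0.7653, k = 1.307; principal scales a = 1.307, b = 0.7653.
sin(ω/2) = (a − b)/(a + b) = 0.5413/2.072 = 0.2612, so ω = 2 arcsin(0.2612) ≈ 30.3°.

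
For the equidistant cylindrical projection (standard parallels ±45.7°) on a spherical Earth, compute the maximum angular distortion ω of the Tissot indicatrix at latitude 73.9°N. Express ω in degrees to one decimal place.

In the equirectangular projection with standard parallel φ₀ = 45.7° (x = Rλ cos φ₀, y = Rφ), meridians are true-scale (h = 1) and the parallel scale is k = cos φ₀ / cos φ.
At 73.9°: h = 1.000, k = 2.518; principal scales a = 2.518, b = 1.000.
sin(ω/2) = (a − b)/(a + b) = 1.518/3.518 = 0.4316, so ω = 2 arcsin(0.4316) ≈ 51.1°.

51.1°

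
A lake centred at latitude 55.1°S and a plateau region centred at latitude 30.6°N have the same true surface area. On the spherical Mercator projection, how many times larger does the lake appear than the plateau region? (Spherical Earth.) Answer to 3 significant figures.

On Mercator, area is exaggerated by sec²φ = 1/cos²φ.
At 55.1°: sec²(55.1°) = 1/0.5721² = 3.055.
At 30.6°: sec²(30.6°) = 1/0.8607² = 1.350.
Ratio = 3.055/1.350 = cos²(30.6°)/cos²(55.1°) ≈ 2.26.

2.26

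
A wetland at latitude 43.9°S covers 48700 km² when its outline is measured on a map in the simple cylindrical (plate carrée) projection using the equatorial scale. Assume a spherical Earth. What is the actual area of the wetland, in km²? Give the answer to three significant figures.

In the plate carrée (x = Rλ, y = Rφ), meridians are true-scale (h = 1) and parallels are stretched by k = sec φ.
Areal scale = h·k = 1 × sec φ; at 43.9°, h = 1.000, k = 1.388, so h·k = 1.388.
True area = apparent / (areal scale) = 48700 / 1.388 ≈ 35100 km².

35100 km²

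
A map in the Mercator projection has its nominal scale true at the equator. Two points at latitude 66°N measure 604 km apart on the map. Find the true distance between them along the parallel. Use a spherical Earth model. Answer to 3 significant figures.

Mercator is conformal, so the point scale is isotropic: h = k = sec φ = 1/cos φ.
Along the parallel at 66°, map distances are exaggerated by k = sec 66° = 2.459.
True distance = 604 / 2.459 = 604 × cos 66° ≈ 246 km.

246 km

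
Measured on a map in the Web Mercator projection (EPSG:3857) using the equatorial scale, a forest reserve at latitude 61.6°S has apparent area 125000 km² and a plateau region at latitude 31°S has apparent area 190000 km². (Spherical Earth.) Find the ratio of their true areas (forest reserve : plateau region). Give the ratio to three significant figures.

Since Mercator area scale is 1/cos²φ, the true area equals the apparent area multiplied by cos²φ.
True area of forest reserve: 125000 × cos²(61.6°) = 125000 × 0.2262 = 28280 km².
True area of plateau region: 190000 × cos²(31°) = 190000 × 0.7347 = 139600 km².
Ratio = 28280 / 139600 ≈ 0.203.

0.203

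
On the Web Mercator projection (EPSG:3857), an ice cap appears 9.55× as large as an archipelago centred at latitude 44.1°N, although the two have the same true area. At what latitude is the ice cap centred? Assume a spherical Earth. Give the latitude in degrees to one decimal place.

76.6°

Mercator areal scale is sec²φ, so apparent-area ratio = sec²φ₁ / sec²φ₂ = cos²φ₂ / cos²φ₁.
cos²φ₂ / cos²φ₁ = 9.55  ⇒  cos φ₁ = cos 44.1° / √9.55 = 0.7181/3.090 = 0.2324.
φ₁ = arccos(0.2324) ≈ 76.6°.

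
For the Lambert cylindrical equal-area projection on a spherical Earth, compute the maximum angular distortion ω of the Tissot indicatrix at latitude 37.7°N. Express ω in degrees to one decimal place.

The Lambert cylindrical equal-area projection is the cylindrical equal-area projection with its standard parallel at the equator (φ₀ = 0). Cylindrical equal-area (φ₀ = 0°): h = cos φ / cos 0° along meridians, k = cos 0° / cos φ along parallels; h·k = 1.
At 37.7°: h = 0.7912, k = 1.264; principal scales a = 1.264, b = 0.7912.
sin(ω/2) = (a − b)/(a + b) = 0.4726/2.055 = 0.2300, so ω = 2 arcsin(0.2300) ≈ 26.6°.

26.6°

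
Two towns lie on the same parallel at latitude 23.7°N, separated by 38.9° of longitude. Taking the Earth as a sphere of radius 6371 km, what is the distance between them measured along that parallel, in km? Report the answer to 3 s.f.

Arc length along a parallel = R cos φ · Δλ (with Δλ in radians).
= 6371 × cos 23.7° × (38.9° × π/180) = 6371 × 0.9157 × 0.6789 ≈ 3960 km.

3960 km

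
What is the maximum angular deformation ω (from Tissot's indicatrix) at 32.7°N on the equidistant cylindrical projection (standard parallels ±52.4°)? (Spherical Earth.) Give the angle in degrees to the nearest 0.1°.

In the equirectangular projection with standard parallel φ₀ = 52.4° (x = Rλ cos φ₀, y = Rφ), meridians are true-scale (h = 1) and the parallel scale is k = cos φ₀ / cos φ.
At 32.7°: h = 1.000, k = 0.7251; principal scales a = 1.000, b = 0.7251.
sin(ω/2) = (a − b)/(a + b) = 0.2749/1.725 = 0.1594, so ω = 2 arcsin(0.1594) ≈ 18.3°.

18.3°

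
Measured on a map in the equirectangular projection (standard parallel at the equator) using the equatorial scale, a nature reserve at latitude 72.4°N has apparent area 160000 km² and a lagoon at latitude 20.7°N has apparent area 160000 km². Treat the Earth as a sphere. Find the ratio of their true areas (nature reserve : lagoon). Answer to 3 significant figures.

0.323

Plate carrée has h = 1 and k = sec φ, giving areal scale sec φ; true area = (apparent area) · cos φ.
True area of nature reserve: 160000 × cos(72.4°) = 160000 × 0.3024 = 48380 km².
True area of lagoon: 160000 × cos(20.7°) = 160000 × 0.9354 = 149700 km².
Ratio = 48380 / 149700 ≈ 0.323.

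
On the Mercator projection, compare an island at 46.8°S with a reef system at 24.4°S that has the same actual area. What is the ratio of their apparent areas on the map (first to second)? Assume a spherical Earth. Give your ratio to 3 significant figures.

1.77

Mercator areal scale is sec²φ.
At 46.8°: sec²(46.8°) = 1/0.6845² = 2.134.
At 24.4°: sec²(24.4°) = 1/0.9107² = 1.206.
Ratio = 2.134/1.206 = cos²(24.4°)/cos²(46.8°) ≈ 1.77.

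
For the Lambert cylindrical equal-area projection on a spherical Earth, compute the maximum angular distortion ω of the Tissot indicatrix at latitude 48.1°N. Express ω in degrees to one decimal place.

45.1°

The Lambert cylindrical equal-area projection is the cylindrical equal-area projection with its standard parallel at the equator (φ₀ = 0). A cylindrical equal-area projection with standard parallel φ₀ has meridian scale h = cos φ / cos φ₀ and parallel scale k = cos φ₀ / cos φ (so areas are preserved, h·k = 1).
At 48.1°: h = 0.6678, k = 1.497; principal scales a = 1.497, b = 0.6678.
sin(ω/2) = (a − b)/(a + b) = 0.8295/2.165 = 0.3831, so ω = 2 arcsin(0.3831) ≈ 45.1°.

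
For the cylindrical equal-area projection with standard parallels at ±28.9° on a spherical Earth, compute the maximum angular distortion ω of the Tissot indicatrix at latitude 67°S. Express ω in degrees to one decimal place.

For cylindrical equal-area with standard parallel φ₀, h = cos φ / cos φ₀ and k = cos φ₀ / cos φ, so h·k = 1.
At 67°: h = 0.4463, k = 2.241; principal scales a = 2.241, b = 0.4463.
sin(ω/2) = (a − b)/(a + b) = 1.794/2.687 = 0.6678, so ω = 2 arcsin(0.6678) ≈ 83.8°.

83.8°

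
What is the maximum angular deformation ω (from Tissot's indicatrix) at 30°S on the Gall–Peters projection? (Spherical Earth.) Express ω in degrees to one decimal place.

The Gall–Peters projection is cylindrical equal-area with φ₀ = 45°. For cylindrical equal-area with standard parallel φ₀, h = cos φ / cos φ₀ and k = cos φ₀ / cos φ, so h·k = 1.
At 30°: h = 1.225, k = 0.8165; principal scales a = 1.225, b = 0.8165.
sin(ω/2) = (a − b)/(a + b) = 0.4082/2.041 = 0.2000, so ω = 2 arcsin(0.2000) ≈ 23.1°.

23.1°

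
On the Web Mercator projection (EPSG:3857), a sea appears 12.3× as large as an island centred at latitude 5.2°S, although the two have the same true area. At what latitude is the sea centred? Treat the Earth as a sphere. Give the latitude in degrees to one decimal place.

For equal true areas on Mercator, apparent areas scale as sec²φ, so the ratio is cos²φ₂ / cos²φ₁.
cos²φ₂ / cos²φ₁ = 12.3  ⇒  cos φ₁ = cos 5.2° / √12.3 = 0.9959/3.507 = 0.2840.
φ₁ = arccos(0.2840) ≈ 73.5°.

73.5°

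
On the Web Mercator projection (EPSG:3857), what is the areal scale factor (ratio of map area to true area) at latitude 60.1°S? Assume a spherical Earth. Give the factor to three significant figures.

Mercator is conformal, so the point scale is isotropic: h = k = sec φ = 1/cos φ.
Areal scale = k² = sec²φ = 1/cos²(60.1°) = 1/0.4985² = 4.024.

4.02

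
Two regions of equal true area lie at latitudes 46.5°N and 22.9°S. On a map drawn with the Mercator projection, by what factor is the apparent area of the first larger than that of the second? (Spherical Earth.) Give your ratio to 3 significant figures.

On Mercator, area is exaggerated by sec²φ = 1/cos²φ.
At 46.5°: sec²(46.5°) = 1/0.6884² = 2.110.
At 22.9°: sec²(22.9°) = 1/0.9212² = 1.178.
Ratio = 2.110/1.178 = cos²(22.9°)/cos²(46.5°) ≈ 1.79.

1.79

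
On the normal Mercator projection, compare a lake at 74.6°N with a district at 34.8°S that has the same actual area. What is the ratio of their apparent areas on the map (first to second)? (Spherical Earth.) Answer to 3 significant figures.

9.56

Mercator areal scale is sec²φ.
At 74.6°: sec²(74.6°) = 1/0.2656² = 14.18.
At 34.8°: sec²(34.8°) = 1/0.8211² = 1.483.
Ratio = 14.18/1.483 = cos²(34.8°)/cos²(74.6°) ≈ 9.56.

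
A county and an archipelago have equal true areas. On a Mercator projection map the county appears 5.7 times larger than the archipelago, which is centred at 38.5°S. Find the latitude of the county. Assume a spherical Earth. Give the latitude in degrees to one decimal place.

70.9°

On Mercator, (apparent₁)/(apparent₂) = sec²φ₁ / sec²φ₂ when true areas are equal.
cos²φ₂ / cos²φ₁ = 5.7  ⇒  cos φ₁ = cos 38.5° / √5.7 = 0.7826/2.387 = 0.3278.
φ₁ = arccos(0.3278) ≈ 70.9°.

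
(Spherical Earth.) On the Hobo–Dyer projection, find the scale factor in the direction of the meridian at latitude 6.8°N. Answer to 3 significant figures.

1.25

The Hobo–Dyer projection is cylindrical equal-area with φ₀ = 37.5°. A cylindrical equal-area projection with standard parallel φ₀ has meridian scale h = cos φ / cos φ₀ and parallel scale k = cos φ₀ / cos φ (so areas are preserved, h·k = 1).
h = cos 6.8° / cos 37.5° = 0.9930/0.7934 = 1.252.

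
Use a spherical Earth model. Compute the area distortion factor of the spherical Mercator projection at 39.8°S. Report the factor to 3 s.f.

The Mercator projection is conformal; its linear scale factor is the same in every direction and equals sec φ = 1/cos φ.
Areal scale = k² = sec²φ = 1/cos²(39.8°) = 1/0.7683² = 1.694.

1.69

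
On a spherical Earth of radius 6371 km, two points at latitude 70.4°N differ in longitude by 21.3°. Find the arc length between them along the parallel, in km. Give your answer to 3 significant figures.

Arc length along a parallel = R cos φ · Δλ (with Δλ in radians).
= 6371 × cos 70.4° × (21.3° × π/180) = 6371 × 0.3355 × 0.3718 ≈ 795 km.

795 km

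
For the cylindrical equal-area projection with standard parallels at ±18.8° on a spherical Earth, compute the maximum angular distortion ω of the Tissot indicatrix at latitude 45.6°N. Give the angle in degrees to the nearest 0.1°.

For cylindrical equal-area with standard parallel φ₀, h = cos φ / cos φ₀ and k = cos φ₀ / cos φ, so h·k = 1.
At 45.6°: h = 0.7391, k = 1.353; principal scales a = 1.353, b = 0.7391.
sin(ω/2) = (a − b)/(a + b) = 0.6139/2.092 = 0.2934, so ω = 2 arcsin(0.2934) ≈ 34.1°.

34.1°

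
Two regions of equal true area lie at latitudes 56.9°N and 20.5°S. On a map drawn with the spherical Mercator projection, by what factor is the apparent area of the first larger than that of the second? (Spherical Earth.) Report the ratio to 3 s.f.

2.94

Mercator areal scale is sec²φ.
At 56.9°: sec²(56.9°) = 1/0.5461² = 3.353.
At 20.5°: sec²(20.5°) = 1/0.9367² = 1.140.
Ratio = 3.353/1.140 = cos²(20.5°)/cos²(56.9°) ≈ 2.94.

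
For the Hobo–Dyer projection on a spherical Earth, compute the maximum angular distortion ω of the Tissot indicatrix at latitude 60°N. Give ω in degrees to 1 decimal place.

51.1°

Hobo–Dyer is a cylindrical equal-area projection with standard parallels at ±37.5°. A cylindrical equal-area projection with standard parallel φ₀ has meridian scale h = cos φ / cos φ₀ and parallel scale k = cos φ₀ / cos φ (so areas are preserved, h·k = 1).
At 60°: h = 0.6302, k = 1.587; principal scales a = 1.587, b = 0.6302.
sin(ω/2) = (a − b)/(a + b) = 0.9565/2.217 = 0.4314, so ω = 2 arcsin(0.4314) ≈ 51.1°.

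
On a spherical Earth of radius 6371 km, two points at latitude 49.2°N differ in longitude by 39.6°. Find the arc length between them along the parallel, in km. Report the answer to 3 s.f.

Arc length along a parallel = R cos φ · Δλ (with Δλ in radians).
= 6371 × cos 49.2° × (39.6° × π/180) = 6371 × 0.6534 × 0.6912 ≈ 2880 km.

2880 km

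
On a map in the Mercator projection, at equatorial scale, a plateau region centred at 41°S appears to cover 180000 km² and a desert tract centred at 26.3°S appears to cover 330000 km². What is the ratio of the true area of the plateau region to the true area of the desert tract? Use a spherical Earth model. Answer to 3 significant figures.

Mercator's areal exaggeration is sec²φ; hence true area = (apparent area) · cos²φ.
True area of plateau region: 180000 × cos²(41°) = 180000 × 0.5696 = 102500 km².
True area of desert tract: 330000 × cos²(26.3°) = 330000 × 0.8037 = 265200 km².
Ratio = 102500 / 265200 ≈ 0.387.

0.387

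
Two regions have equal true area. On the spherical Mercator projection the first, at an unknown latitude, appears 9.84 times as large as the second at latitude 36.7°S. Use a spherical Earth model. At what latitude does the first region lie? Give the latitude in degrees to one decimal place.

Mercator areal scale is sec²φ, so apparent-area ratio = sec²φ₁ / sec²φ₂ = cos²φ₂ / cos²φ₁.
cos²φ₂ / cos²φ₁ = 9.84  ⇒  cos φ₁ = cos 36.7° / √9.84 = 0.8018/3.137 = 0.2556.
φ₁ = arccos(0.2556) ≈ 75.2°.

75.2°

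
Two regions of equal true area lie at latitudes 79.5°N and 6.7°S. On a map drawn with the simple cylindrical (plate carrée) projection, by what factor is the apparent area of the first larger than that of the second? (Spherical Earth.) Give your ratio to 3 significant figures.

5.45

In the plate carrée (x = Rλ, y = Rφ), meridians are true-scale (h = 1) and parallels are stretched by k = sec φ.
Areal scale at 79.5°: h·k = 1.000 × 5.487 = 5.487.
Areal scale at 6.7°: h·k = 1.000 × 1.007 = 1.007.
Ratio = 5.487/1.007 ≈ 5.45.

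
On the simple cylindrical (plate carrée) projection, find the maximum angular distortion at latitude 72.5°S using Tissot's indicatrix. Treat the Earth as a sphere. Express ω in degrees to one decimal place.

65.0°

Plate carrée maps x = Rλ, y = Rφ. The meridian scale is h = 1 and the parallel scale is k = 1/cos φ = sec φ.
At 72.5°: h = 1.000, k = 3.326; principal scales a = 3.326, b = 1.000.
sin(ω/2) = (a − b)/(a + b) = 2.326/4.326 = 0.5376, so ω = 2 arcsin(0.5376) ≈ 65.0°.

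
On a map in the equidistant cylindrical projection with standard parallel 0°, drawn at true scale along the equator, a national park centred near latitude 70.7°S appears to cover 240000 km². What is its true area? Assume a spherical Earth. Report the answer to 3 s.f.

Plate carrée maps x = Rλ, y = Rφ. The meridian scale is h = 1 and the parallel scale is k = 1/cos φ = sec φ.
Areal scale = h·k = 1 × sec φ; at 70.7°, h = 1.000, k = 3.026, so h·k = 3.026.
True area = apparent / (areal scale) = 240000 / 3.026 ≈ 79300 km².

79300 km²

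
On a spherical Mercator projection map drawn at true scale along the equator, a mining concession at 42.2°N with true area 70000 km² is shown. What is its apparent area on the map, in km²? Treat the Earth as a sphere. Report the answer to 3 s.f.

For Mercator, h = k = sec φ (a conformal cylindrical projection has a single point scale, 1/cos φ).
Areal scale = k² = sec²φ = 1/cos²(42.2°) = 1/0.7408² = 1.822.
Apparent area = 70000 × 1.822 ≈ 128000 km².

128000 km²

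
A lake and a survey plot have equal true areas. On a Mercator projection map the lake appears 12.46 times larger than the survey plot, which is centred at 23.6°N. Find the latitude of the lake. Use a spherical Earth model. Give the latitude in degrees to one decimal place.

75.0°

On Mercator, (apparent₁)/(apparent₂) = sec²φ₁ / sec²φ₂ when true areas are equal.
cos²φ₂ / cos²φ₁ = 12.46  ⇒  cos φ₁ = cos 23.6° / √12.46 = 0.9164/3.530 = 0.2596.
φ₁ = arccos(0.2596) ≈ 75.0°.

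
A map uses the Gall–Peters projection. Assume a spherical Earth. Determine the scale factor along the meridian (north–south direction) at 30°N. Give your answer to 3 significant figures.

1.22

The Gall–Peters projection is cylindrical equal-area with φ₀ = 45°. Cylindrical equal-area (φ₀ = 45°): h = cos φ / cos 45° along meridians, k = cos 45° / cos φ along parallels; h·k = 1.
h = cos 30° / cos 45° = 0.8660/0.7071 = 1.225.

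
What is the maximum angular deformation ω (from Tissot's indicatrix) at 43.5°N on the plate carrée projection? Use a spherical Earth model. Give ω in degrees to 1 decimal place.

18.3°

Plate carrée maps x = Rλ, y = Rφ. The meridian scale is h = 1 and the parallel scale is k = 1/cos φ = sec φ.
At 43.5°: h = 1.000, k = 1.379; principal scales a = 1.379, b = 1.000.
sin(ω/2) = (a − b)/(a + b) = 0.3786/2.379 = 0.1592, so ω = 2 arcsin(0.1592) ≈ 18.3°.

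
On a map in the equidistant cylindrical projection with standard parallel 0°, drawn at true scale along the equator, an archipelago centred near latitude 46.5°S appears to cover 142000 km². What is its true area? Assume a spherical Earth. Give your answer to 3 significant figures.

97700 km²

For the equirectangular projection with φ₀ = 0 (plate carrée), h = 1 along meridians and k = sec φ along parallels.
Areal scale = h·k = 1 × sec φ; at 46.5°, h = 1.000, k = 1.453, so h·k = 1.453.
True area = apparent / (areal scale) = 142000 / 1.453 ≈ 97700 km².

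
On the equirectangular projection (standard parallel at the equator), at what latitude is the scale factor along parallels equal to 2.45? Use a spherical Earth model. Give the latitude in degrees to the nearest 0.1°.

Plate carrée: h = 1, k = sec φ along parallels.
sec φ = 2.45  ⇒  cos φ = 0.4082  ⇒  φ ≈ 65.9°.

65.9°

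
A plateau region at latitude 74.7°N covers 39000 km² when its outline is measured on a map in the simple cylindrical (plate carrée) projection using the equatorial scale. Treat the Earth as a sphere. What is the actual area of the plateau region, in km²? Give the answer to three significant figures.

Plate carrée maps x = Rλ, y = Rφ. The meridian scale is h = 1 and the parallel scale is k = 1/cos φ = sec φ.
Areal scale = h·k = 1 × sec φ; at 74.7°, h = 1.000, k = 3.790, so h·k = 3.790.
True area = apparent / (areal scale) = 39000 / 3.790 ≈ 10300 km².

10300 km²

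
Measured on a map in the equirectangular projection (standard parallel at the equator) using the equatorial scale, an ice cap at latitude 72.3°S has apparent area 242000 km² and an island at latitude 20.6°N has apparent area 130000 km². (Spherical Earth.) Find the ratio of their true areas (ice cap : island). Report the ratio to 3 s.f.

On the plate carrée, areal scale = h·k = 1 × sec φ, so true area = apparent × cos φ.
True area of ice cap: 242000 × cos(72.3°) = 242000 × 0.3040 = 73580 km².
True area of island: 130000 × cos(20.6°) = 130000 × 0.9361 = 121700 km².
Ratio = 73580 / 121700 ≈ 0.605.

0.605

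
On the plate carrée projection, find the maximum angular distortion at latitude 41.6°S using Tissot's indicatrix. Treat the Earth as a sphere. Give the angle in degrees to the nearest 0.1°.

For the equirectangular projection with φ₀ = 0 (plate carrée), h = 1 along meridians and k = sec φ along parallels.
At 41.6°: h = 1.000, k = 1.337; principal scales a = 1.337, b = 1.000.
sin(ω/2) = (a − b)/(a + b) = 0.3373/2.337 = 0.1443, so ω = 2 arcsin(0.1443) ≈ 16.6°.

16.6°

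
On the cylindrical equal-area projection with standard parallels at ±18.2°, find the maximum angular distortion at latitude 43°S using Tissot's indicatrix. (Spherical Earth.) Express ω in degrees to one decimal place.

29.6°

A cylindrical equal-area projection with standard parallel φ₀ has meridian scale h = cos φ / cos φ₀ and parallel scale k = cos φ₀ / cos φ (so areas are preserved, h·k = 1).
At 43°: h = 0.7699, k = 1.299; principal scales a = 1.299, b = 0.7699.
sin(ω/2) = (a − b)/(a + b) = 0.5291/2.069 = 0.2557, so ω = 2 arcsin(0.2557) ≈ 29.6°.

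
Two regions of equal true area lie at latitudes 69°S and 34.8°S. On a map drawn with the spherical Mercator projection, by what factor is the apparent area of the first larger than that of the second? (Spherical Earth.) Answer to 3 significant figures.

Mercator is conformal with k = sec φ, so areal scale = k² = sec²φ.
At 69°: sec²(69°) = 1/0.3584² = 7.786.
At 34.8°: sec²(34.8°) = 1/0.8211² = 1.483.
Ratio = 7.786/1.483 = cos²(34.8°)/cos²(69°) ≈ 5.25.

5.25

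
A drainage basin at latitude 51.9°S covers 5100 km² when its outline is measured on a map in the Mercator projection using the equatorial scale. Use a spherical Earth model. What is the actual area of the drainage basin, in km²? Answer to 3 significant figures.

Mercator is conformal, so the point scale is isotropic: h = k = sec φ = 1/cos φ.
Areal scale = k² = sec²φ = 1/cos²(51.9°) = 1/0.6170² = 2.627.
True area = apparent / (areal scale) = 5100 / 2.627 ≈ 1940 km².

1940 km²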